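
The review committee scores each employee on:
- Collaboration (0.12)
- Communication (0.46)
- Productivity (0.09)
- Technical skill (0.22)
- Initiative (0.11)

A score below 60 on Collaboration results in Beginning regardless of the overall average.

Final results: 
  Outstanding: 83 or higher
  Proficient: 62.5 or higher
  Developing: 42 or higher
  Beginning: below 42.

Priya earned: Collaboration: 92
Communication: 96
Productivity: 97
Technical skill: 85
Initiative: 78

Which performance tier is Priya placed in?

Outstanding

Collaboration score 92 ≥ 60: minimum met.
Weighted total:
  Collaboration 92 × 0.12 = 11.04
  Communication 96 × 0.46 = 44.16
  Productivity 97 × 0.09 = 8.73
  Technical skill 85 × 0.22 = 18.7
  Initiative 78 × 0.11 = 8.58
Sum = 91.21
91.21 ≥ 83 → Outstanding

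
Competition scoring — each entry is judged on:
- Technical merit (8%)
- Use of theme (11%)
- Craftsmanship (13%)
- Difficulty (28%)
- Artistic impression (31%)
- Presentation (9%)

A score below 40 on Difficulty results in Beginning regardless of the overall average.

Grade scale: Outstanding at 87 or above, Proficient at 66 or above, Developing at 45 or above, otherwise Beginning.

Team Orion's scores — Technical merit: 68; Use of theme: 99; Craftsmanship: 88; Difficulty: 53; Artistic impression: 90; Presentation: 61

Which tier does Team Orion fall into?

Proficient

Difficulty score 53 ≥ 40: minimum met.
Weighted total:
  Technical merit 68 × 0.08 = 5.44
  Use of theme 99 × 0.11 = 10.89
  Craftsmanship 88 × 0.13 = 11.44
  Difficulty 53 × 0.28 = 14.84
  Artistic impression 90 × 0.31 = 27.9
  Presentation 61 × 0.09 = 5.49
Sum = 76
76 is ≥ 66 and < 87 → Proficient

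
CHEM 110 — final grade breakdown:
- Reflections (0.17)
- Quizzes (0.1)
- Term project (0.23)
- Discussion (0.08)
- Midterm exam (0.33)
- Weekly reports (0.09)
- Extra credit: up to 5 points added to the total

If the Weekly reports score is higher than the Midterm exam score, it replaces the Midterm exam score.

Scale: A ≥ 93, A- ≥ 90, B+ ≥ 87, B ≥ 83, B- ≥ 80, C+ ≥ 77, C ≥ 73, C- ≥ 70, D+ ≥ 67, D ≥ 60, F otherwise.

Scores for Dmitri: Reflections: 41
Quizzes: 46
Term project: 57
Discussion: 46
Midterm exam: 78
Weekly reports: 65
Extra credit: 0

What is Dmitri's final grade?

Weekly reports (65) ≤ Midterm exam (78), so Midterm exam stays at 78.
Weighted total:
  Reflections 41 × 0.17 = 6.97
  Quizzes 46 × 0.1 = 4.6
  Term project 57 × 0.23 = 13.11
  Discussion 46 × 0.08 = 3.68
  Midterm exam 78 × 0.33 = 25.74
  Weekly reports 65 × 0.09 = 5.85
Sum = 59.95
Extra credit: 59.95 + 0 = 59.95
59.95 < 60 → F

F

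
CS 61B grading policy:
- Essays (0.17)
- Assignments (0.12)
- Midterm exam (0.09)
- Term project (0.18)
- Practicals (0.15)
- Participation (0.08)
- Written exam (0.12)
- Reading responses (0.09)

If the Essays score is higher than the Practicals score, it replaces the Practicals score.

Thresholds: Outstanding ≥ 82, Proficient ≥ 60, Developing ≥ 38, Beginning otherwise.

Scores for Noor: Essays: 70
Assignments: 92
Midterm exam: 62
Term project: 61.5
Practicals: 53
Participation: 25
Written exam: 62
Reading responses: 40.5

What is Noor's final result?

Essays (70) > Practicals (53), so Practicals counts as 70.
Weighted total:
  Essays 70 × 0.17 = 11.9
  Assignments 92 × 0.12 = 11.04
  Midterm exam 62 × 0.09 = 5.58
  Term project 61.5 × 0.18 = 11.07
  Practicals 70 × 0.15 = 10.5
  Participation 25 × 0.08 = 2
  Written exam 62 × 0.12 = 7.44
  Reading responses 40.5 × 0.09 = 3.645
Sum = 63.175
63.175 is ≥ 60 and < 82 → Proficient

Proficient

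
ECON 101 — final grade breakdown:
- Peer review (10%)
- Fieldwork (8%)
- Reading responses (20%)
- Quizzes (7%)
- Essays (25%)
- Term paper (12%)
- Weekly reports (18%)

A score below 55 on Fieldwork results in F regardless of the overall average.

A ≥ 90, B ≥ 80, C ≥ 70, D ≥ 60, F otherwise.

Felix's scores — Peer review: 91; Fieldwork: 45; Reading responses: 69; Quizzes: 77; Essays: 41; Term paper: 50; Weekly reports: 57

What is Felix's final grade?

Fieldwork score 45 < 55: minimum not met.
Weighted total:
  Peer review 91 × 0.1 = 9.1
  Fieldwork 45 × 0.08 = 3.6
  Reading responses 69 × 0.2 = 13.8
  Quizzes 77 × 0.07 = 5.39
  Essays 41 × 0.25 = 10.25
  Term paper 50 × 0.12 = 6
  Weekly reports 57 × 0.18 = 10.26
Sum = 58.4
Because the Fieldwork minimum was not met, the result is F.

F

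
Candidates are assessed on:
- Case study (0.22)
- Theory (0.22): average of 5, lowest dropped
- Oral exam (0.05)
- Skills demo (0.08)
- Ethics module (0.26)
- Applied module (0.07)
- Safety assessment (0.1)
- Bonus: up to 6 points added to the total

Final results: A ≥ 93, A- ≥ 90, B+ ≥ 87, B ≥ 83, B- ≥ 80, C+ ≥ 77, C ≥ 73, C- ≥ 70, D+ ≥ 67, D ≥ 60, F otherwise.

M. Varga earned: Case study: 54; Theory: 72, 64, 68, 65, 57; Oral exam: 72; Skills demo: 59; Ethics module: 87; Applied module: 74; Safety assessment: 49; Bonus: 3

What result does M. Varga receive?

C-

Theory: drop 57 → average of remaining 4 = 269/4 = 67.25
Weighted total:
  Case study 54 × 0.22 = 11.88
  Theory 67.25 × 0.22 = 14.795
  Oral exam 72 × 0.05 = 3.6
  Skills demo 59 × 0.08 = 4.72
  Ethics module 87 × 0.26 = 22.62
  Applied module 74 × 0.07 = 5.18
  Safety assessment 49 × 0.1 = 4.9
Sum = 67.695
Bonus: 67.695 + 3 = 70.695
70.695 is ≥ 70 and < 73 → C-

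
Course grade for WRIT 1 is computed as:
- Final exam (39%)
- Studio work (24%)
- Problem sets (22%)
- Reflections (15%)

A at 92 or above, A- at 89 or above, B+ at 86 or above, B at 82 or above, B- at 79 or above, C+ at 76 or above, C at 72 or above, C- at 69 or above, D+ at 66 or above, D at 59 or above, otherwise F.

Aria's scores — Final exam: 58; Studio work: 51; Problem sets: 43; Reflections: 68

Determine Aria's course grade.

F

Weighted total:
  Final exam 58 × 0.39 = 22.62
  Studio work 51 × 0.24 = 12.24
  Problem sets 43 × 0.22 = 9.46
  Reflections 68 × 0.15 = 10.2
Sum = 54.52
54.52 < 59 → F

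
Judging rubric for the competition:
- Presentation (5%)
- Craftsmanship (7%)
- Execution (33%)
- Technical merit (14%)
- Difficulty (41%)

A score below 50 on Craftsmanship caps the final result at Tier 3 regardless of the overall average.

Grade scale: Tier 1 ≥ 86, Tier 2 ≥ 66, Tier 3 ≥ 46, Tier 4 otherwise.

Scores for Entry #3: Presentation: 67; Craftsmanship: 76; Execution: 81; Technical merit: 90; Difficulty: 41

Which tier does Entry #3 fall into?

Tier 3

Craftsmanship score 76 ≥ 50: minimum met.
Weighted total:
  Presentation 67 × 0.05 = 3.35
  Craftsmanship 76 × 0.07 = 5.32
  Execution 81 × 0.33 = 26.73
  Technical merit 90 × 0.14 = 12.6
  Difficulty 41 × 0.41 = 16.81
Sum = 64.81
64.81 is ≥ 46 and < 66 → Tier 3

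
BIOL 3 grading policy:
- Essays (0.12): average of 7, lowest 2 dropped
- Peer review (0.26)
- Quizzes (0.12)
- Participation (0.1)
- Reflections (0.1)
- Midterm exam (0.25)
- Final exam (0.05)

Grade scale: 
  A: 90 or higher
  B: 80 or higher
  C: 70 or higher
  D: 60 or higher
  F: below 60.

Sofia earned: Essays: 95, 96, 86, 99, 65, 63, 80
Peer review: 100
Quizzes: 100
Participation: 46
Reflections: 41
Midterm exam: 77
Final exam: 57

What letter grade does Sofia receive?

Essays: drop 63, 65 → average of remaining 5 = 456/5 = 91.2
Weighted total:
  Essays 91.2 × 0.12 = 10.944
  Peer review 100 × 0.26 = 26
  Quizzes 100 × 0.12 = 12
  Participation 46 × 0.1 = 4.6
  Reflections 41 × 0.1 = 4.1
  Midterm exam 77 × 0.25 = 19.25
  Final exam 57 × 0.05 = 2.85
Sum = 79.744
79.744 is ≥ 70 and < 80 → C

C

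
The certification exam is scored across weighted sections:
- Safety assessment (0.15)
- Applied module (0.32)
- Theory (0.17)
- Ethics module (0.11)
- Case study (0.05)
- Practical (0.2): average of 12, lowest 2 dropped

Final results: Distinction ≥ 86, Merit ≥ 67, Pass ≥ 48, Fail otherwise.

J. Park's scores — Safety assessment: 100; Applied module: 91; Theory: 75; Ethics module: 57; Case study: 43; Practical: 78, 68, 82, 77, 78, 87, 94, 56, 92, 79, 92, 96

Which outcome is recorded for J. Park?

Merit

Practical: drop 56, 68 → average of remaining 10 = 855/10 = 85.5
Weighted total:
  Safety assessment 100 × 0.15 = 15
  Applied module 91 × 0.32 = 29.12
  Theory 75 × 0.17 = 12.75
  Ethics module 57 × 0.11 = 6.27
  Case study 43 × 0.05 = 2.15
  Practical 85.5 × 0.2 = 17.1
Sum = 82.39
82.39 is ≥ 67 and < 86 → Merit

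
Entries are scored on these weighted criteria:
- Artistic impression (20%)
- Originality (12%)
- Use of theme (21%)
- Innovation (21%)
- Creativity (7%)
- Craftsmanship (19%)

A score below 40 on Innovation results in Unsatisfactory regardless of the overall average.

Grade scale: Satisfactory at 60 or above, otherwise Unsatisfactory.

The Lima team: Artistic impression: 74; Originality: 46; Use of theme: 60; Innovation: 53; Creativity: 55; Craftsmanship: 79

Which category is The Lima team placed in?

Satisfactory

Innovation score 53 ≥ 40: minimum met.
Weighted total:
  Artistic impression 74 × 0.2 = 14.8
  Originality 46 × 0.12 = 5.52
  Use of theme 60 × 0.21 = 12.6
  Innovation 53 × 0.21 = 11.13
  Creativity 55 × 0.07 = 3.85
  Craftsmanship 79 × 0.19 = 15.01
Sum = 62.91
62.91 ≥ 60 → Satisfactory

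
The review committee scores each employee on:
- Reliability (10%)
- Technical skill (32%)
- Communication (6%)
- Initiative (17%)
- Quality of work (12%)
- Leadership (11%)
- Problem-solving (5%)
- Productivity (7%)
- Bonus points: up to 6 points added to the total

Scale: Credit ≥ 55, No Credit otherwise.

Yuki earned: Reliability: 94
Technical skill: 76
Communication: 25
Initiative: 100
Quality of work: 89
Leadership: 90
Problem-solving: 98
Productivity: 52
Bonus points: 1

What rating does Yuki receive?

Credit

Weighted total:
  Reliability 94 × 0.1 = 9.4
  Technical skill 76 × 0.32 = 24.32
  Communication 25 × 0.06 = 1.5
  Initiative 100 × 0.17 = 17
  Quality of work 89 × 0.12 = 10.68
  Leadership 90 × 0.11 = 9.9
  Problem-solving 98 × 0.05 = 4.9
  Productivity 52 × 0.07 = 3.64
Sum = 81.34
Bonus points: 81.34 + 1 = 82.34
82.34 ≥ 55 → Credit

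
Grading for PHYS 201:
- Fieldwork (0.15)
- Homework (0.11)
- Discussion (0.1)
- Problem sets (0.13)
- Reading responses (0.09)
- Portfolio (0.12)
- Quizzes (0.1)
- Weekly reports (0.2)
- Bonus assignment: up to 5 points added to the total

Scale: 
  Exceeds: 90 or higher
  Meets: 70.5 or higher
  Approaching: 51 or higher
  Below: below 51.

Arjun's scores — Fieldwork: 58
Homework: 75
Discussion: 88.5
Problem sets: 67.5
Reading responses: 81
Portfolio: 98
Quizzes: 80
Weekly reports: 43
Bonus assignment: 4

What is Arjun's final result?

Meets

Weighted total:
  Fieldwork 58 × 0.15 = 8.7
  Homework 75 × 0.11 = 8.25
  Discussion 88.5 × 0.1 = 8.85
  Problem sets 67.5 × 0.13 = 8.775
  Reading responses 81 × 0.09 = 7.29
  Portfolio 98 × 0.12 = 11.76
  Quizzes 80 × 0.1 = 8
  Weekly reports 43 × 0.2 = 8.6
Sum = 70.225
Bonus assignment: 70.225 + 4 = 74.225
74.225 is ≥ 70.5 and < 90 → Meets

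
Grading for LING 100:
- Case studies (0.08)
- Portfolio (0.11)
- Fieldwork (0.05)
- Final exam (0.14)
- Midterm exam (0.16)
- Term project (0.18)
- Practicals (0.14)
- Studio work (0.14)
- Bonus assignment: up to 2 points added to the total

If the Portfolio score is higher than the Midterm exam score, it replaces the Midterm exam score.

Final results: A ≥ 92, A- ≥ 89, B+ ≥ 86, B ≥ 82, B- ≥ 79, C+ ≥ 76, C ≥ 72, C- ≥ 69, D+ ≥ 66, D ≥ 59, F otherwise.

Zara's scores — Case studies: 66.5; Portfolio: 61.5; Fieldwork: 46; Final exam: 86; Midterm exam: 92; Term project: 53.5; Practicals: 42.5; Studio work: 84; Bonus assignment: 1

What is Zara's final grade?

C-

Portfolio (61.5) ≤ Midterm exam (92), so Midterm exam stays at 92.
Weighted total:
  Case studies 66.5 × 0.08 = 5.32
  Portfolio 61.5 × 0.11 = 6.765
  Fieldwork 46 × 0.05 = 2.3
  Final exam 86 × 0.14 = 12.04
  Midterm exam 92 × 0.16 = 14.72
  Term project 53.5 × 0.18 = 9.63
  Practicals 42.5 × 0.14 = 5.95
  Studio work 84 × 0.14 = 11.76
Sum = 68.485
Bonus assignment: 68.485 + 1 = 69.485
69.485 is ≥ 69 and < 72 → C-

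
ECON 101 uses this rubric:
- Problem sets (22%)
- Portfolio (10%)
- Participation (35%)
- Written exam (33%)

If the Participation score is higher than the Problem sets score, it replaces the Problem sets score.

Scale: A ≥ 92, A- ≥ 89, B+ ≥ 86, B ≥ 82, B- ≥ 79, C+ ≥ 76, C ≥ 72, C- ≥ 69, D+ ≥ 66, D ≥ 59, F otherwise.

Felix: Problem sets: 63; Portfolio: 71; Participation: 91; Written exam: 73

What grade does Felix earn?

Participation (91) > Problem sets (63), so Problem sets counts as 91.
Weighted total:
  Problem sets 91 × 0.22 = 20.02
  Portfolio 71 × 0.1 = 7.1
  Participation 91 × 0.35 = 31.85
  Written exam 73 × 0.33 = 24.09
Sum = 83.06
83.06 is ≥ 82 and < 86 → B

B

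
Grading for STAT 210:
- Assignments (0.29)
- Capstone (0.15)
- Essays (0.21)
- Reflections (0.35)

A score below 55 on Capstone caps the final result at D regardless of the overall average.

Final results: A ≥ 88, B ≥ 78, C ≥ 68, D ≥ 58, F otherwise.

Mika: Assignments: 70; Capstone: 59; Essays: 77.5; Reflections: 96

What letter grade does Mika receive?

B

Capstone score 59 ≥ 55: minimum met.
Weighted total:
  Assignments 70 × 0.29 = 20.3
  Capstone 59 × 0.15 = 8.85
  Essays 77.5 × 0.21 = 16.275
  Reflections 96 × 0.35 = 33.6
Sum = 79.025
79.025 is ≥ 78 and < 88 → B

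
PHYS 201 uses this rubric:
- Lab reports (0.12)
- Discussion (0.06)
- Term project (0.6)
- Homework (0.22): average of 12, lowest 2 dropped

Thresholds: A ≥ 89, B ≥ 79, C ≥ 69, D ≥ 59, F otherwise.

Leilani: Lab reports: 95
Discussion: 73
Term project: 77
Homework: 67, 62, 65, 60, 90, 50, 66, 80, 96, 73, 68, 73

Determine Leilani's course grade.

C

Homework: drop 50, 60 → average of remaining 10 = 740/10 = 74
Weighted total:
  Lab reports 95 × 0.12 = 11.4
  Discussion 73 × 0.06 = 4.38
  Term project 77 × 0.6 = 46.2
  Homework 74 × 0.22 = 16.28
Sum = 78.26
78.26 is ≥ 69 and < 79 → C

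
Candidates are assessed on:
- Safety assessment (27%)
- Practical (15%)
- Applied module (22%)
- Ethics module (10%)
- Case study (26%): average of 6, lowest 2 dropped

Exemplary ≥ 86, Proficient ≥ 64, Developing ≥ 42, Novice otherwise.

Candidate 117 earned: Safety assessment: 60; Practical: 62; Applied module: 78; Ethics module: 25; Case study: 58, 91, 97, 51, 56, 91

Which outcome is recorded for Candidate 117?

Proficient

Case study: drop 51, 56 → average of remaining 4 = 337/4 = 84.25
Weighted total:
  Safety assessment 60 × 0.27 = 16.2
  Practical 62 × 0.15 = 9.3
  Applied module 78 × 0.22 = 17.16
  Ethics module 25 × 0.1 = 2.5
  Case study 84.25 × 0.26 = 21.905
Sum = 67.065
67.065 is ≥ 64 and < 86 → Proficient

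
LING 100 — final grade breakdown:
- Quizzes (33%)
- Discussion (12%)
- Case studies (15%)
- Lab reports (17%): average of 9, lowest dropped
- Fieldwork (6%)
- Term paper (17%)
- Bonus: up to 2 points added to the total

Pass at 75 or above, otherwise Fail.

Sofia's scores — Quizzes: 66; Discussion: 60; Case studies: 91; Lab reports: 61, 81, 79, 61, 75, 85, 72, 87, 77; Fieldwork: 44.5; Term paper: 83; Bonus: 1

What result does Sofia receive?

Fail

Lab reports: drop 61 → average of remaining 8 = 617/8 = 77.125
Weighted total:
  Quizzes 66 × 0.33 = 21.78
  Discussion 60 × 0.12 = 7.2
  Case studies 91 × 0.15 = 13.65
  Lab reports 77.125 × 0.17 = 13.11125
  Fieldwork 44.5 × 0.06 = 2.67
  Term paper 83 × 0.17 = 14.11
Sum = 72.52125
Bonus: 72.52125 + 1 = 73.52125
73.52125 < 75 → Fail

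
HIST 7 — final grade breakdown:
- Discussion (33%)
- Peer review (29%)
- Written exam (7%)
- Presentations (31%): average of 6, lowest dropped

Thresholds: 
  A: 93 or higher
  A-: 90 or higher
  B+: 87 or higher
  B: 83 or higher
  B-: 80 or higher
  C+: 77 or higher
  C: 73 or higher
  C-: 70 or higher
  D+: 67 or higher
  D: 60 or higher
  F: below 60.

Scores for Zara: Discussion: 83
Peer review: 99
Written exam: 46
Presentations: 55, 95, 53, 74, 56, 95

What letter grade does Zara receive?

B-

Presentations: drop 53 → average of remaining 5 = 375/5 = 75
Weighted total:
  Discussion 83 × 0.33 = 27.39
  Peer review 99 × 0.29 = 28.71
  Written exam 46 × 0.07 = 3.22
  Presentations 75 × 0.31 = 23.25
Sum = 82.57
82.57 is ≥ 80 and < 83 → B-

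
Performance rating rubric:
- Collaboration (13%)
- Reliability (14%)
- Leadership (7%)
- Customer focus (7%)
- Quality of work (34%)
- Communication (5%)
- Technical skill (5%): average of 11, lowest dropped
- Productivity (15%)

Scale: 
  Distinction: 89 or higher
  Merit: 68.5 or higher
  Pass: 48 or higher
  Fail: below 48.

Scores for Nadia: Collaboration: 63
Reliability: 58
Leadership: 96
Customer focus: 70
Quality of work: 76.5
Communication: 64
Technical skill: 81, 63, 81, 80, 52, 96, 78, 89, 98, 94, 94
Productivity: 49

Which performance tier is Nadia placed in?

Technical skill: drop 52 → average of remaining 10 = 854/10 = 85.4
Weighted total:
  Collaboration 63 × 0.13 = 8.19
  Reliability 58 × 0.14 = 8.12
  Leadership 96 × 0.07 = 6.72
  Customer focus 70 × 0.07 = 4.9
  Quality of work 76.5 × 0.34 = 26.01
  Communication 64 × 0.05 = 3.2
  Technical skill 85.4 × 0.05 = 4.27
  Productivity 49 × 0.15 = 7.35
Sum = 68.76
68.76 is ≥ 68.5 and < 89 → Merit

Merit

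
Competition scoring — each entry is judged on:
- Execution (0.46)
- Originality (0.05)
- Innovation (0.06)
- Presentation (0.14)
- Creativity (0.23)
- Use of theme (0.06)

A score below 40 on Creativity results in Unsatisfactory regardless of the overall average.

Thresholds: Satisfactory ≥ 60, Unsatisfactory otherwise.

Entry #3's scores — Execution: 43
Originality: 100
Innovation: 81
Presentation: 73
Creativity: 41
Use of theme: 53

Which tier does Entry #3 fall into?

Unsatisfactory

Creativity score 41 ≥ 40: minimum met.
Weighted total:
  Execution 43 × 0.46 = 19.78
  Originality 100 × 0.05 = 5
  Innovation 81 × 0.06 = 4.86
  Presentation 73 × 0.14 = 10.22
  Creativity 41 × 0.23 = 9.43
  Use of theme 53 × 0.06 = 3.18
Sum = 52.47
52.47 < 60 → Unsatisfactory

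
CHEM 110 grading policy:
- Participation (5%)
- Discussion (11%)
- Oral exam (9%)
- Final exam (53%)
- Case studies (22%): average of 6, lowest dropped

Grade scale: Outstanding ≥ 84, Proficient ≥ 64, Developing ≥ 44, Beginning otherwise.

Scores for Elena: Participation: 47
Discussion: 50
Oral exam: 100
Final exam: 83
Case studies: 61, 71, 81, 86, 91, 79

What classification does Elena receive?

Case studies: drop 61 → average of remaining 5 = 408/5 = 81.6
Weighted total:
  Participation 47 × 0.05 = 2.35
  Discussion 50 × 0.11 = 5.5
  Oral exam 100 × 0.09 = 9
  Final exam 83 × 0.53 = 43.99
  Case studies 81.6 × 0.22 = 17.952
Sum = 78.792
78.792 is ≥ 64 and < 84 → Proficient

Proficient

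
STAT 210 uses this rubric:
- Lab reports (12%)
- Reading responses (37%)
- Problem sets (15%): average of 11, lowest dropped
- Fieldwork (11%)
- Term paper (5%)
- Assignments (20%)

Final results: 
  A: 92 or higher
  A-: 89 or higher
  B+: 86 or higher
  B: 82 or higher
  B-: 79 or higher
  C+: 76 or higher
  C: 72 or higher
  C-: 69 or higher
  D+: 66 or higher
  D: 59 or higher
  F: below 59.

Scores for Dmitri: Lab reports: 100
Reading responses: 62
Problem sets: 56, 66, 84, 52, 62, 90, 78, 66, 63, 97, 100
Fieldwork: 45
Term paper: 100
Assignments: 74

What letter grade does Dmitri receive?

C-

Problem sets: drop 52 → average of remaining 10 = 762/10 = 76.2
Weighted total:
  Lab reports 100 × 0.12 = 12
  Reading responses 62 × 0.37 = 22.94
  Problem sets 76.2 × 0.15 = 11.43
  Fieldwork 45 × 0.11 = 4.95
  Term paper 100 × 0.05 = 5
  Assignments 74 × 0.2 = 14.8
Sum = 71.12
71.12 is ≥ 69 and < 72 → C-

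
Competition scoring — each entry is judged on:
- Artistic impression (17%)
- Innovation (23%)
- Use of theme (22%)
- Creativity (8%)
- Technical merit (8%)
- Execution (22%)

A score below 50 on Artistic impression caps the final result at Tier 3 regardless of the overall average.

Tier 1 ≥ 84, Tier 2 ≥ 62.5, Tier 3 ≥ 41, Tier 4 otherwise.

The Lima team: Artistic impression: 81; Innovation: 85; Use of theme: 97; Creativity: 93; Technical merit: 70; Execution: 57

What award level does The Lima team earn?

Artistic impression score 81 ≥ 50: minimum met.
Weighted total:
  Artistic impression 81 × 0.17 = 13.77
  Innovation 85 × 0.23 = 19.55
  Use of theme 97 × 0.22 = 21.34
  Creativity 93 × 0.08 = 7.44
  Technical merit 70 × 0.08 = 5.6
  Execution 57 × 0.22 = 12.54
Sum = 80.24
80.24 is ≥ 62.5 and < 84 → Tier 2

Tier 2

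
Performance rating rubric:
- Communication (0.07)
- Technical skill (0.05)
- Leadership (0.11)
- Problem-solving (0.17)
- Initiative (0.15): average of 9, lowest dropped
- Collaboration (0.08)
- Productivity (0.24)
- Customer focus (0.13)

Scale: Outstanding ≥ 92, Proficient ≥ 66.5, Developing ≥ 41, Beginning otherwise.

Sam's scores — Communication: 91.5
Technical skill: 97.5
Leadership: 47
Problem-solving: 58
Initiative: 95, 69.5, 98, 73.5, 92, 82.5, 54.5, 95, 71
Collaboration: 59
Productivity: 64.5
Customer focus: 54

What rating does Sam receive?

Initiative: drop 54.5 → average of remaining 8 = 676.5/8 = 84.5625
Weighted total:
  Communication 91.5 × 0.07 = 6.405
  Technical skill 97.5 × 0.05 = 4.875
  Leadership 47 × 0.11 = 5.17
  Problem-solving 58 × 0.17 = 9.86
  Initiative 84.5625 × 0.15 = 12.684375
  Collaboration 59 × 0.08 = 4.72
  Productivity 64.5 × 0.24 = 15.48
  Customer focus 54 × 0.13 = 7.02
Sum = 66.214375
66.214375 is ≥ 41 and < 66.5 → Developing

Developing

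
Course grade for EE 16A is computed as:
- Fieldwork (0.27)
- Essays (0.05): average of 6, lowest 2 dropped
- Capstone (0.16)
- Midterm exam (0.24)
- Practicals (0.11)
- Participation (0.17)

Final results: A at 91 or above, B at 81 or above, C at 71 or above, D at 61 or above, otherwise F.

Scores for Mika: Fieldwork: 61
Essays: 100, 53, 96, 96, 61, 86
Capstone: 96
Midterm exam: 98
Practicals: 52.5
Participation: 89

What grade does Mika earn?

Essays: drop 53, 61 → average of remaining 4 = 378/4 = 94.5
Weighted total:
  Fieldwork 61 × 0.27 = 16.47
  Essays 94.5 × 0.05 = 4.725
  Capstone 96 × 0.16 = 15.36
  Midterm exam 98 × 0.24 = 23.52
  Practicals 52.5 × 0.11 = 5.775
  Participation 89 × 0.17 = 15.13
Sum = 80.98
80.98 is ≥ 71 and < 81 → C

C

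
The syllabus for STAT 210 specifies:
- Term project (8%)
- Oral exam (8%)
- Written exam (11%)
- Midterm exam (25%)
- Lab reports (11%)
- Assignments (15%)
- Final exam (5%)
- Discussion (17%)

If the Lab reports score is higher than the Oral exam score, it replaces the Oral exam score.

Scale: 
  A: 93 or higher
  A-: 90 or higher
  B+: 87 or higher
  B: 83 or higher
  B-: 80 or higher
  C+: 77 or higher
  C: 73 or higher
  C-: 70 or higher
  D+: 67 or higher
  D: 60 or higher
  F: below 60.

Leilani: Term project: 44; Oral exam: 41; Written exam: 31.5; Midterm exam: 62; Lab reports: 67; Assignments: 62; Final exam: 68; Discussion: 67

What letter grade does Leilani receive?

F

Lab reports (67) > Oral exam (41), so Oral exam counts as 67.
Weighted total:
  Term project 44 × 0.08 = 3.52
  Oral exam 67 × 0.08 = 5.36
  Written exam 31.5 × 0.11 = 3.465
  Midterm exam 62 × 0.25 = 15.5
  Lab reports 67 × 0.11 = 7.37
  Assignments 62 × 0.15 = 9.3
  Final exam 68 × 0.05 = 3.4
  Discussion 67 × 0.17 = 11.39
Sum = 59.305
59.305 < 60 → F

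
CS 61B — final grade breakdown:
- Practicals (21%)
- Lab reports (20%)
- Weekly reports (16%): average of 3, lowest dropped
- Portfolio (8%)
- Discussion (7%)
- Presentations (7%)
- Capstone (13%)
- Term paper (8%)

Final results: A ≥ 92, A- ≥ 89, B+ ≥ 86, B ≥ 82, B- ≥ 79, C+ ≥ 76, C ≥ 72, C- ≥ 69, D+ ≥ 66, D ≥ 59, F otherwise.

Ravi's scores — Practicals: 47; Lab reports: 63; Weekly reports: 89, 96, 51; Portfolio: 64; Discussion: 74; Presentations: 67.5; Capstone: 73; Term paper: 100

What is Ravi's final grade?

C-

Weekly reports: drop 51 → average of remaining 2 = 185/2 = 92.5
Weighted total:
  Practicals 47 × 0.21 = 9.87
  Lab reports 63 × 0.2 = 12.6
  Weekly reports 92.5 × 0.16 = 14.8
  Portfolio 64 × 0.08 = 5.12
  Discussion 74 × 0.07 = 5.18
  Presentations 67.5 × 0.07 = 4.725
  Capstone 73 × 0.13 = 9.49
  Term paper 100 × 0.08 = 8
Sum = 69.785
69.785 is ≥ 69 and < 72 → C-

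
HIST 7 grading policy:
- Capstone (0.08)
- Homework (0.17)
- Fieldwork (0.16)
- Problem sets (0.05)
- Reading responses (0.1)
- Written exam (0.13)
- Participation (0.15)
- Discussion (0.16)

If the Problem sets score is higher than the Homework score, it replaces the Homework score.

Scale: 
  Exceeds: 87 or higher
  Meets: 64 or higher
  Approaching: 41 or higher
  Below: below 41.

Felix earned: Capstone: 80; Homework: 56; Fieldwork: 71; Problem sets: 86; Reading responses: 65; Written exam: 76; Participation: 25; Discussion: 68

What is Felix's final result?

Meets

Problem sets (86) > Homework (56), so Homework counts as 86.
Weighted total:
  Capstone 80 × 0.08 = 6.4
  Homework 86 × 0.17 = 14.62
  Fieldwork 71 × 0.16 = 11.36
  Problem sets 86 × 0.05 = 4.3
  Reading responses 65 × 0.1 = 6.5
  Written exam 76 × 0.13 = 9.88
  Participation 25 × 0.15 = 3.75
  Discussion 68 × 0.16 = 10.88
Sum = 67.69
67.69 is ≥ 64 and < 87 → Meets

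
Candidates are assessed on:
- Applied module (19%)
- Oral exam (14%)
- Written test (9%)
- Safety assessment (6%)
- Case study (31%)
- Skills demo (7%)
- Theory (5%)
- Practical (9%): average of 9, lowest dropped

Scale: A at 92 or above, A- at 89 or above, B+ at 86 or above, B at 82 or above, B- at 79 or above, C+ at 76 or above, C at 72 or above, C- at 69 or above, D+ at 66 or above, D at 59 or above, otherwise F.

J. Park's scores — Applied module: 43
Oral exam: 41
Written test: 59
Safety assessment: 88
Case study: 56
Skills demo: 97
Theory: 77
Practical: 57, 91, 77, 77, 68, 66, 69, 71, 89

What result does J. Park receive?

D

Practical: drop 57 → average of remaining 8 = 608/8 = 76
Weighted total:
  Applied module 43 × 0.19 = 8.17
  Oral exam 41 × 0.14 = 5.74
  Written test 59 × 0.09 = 5.31
  Safety assessment 88 × 0.06 = 5.28
  Case study 56 × 0.31 = 17.36
  Skills demo 97 × 0.07 = 6.79
  Theory 77 × 0.05 = 3.85
  Practical 76 × 0.09 = 6.84
Sum = 59.34
59.34 is ≥ 59 and < 66 → D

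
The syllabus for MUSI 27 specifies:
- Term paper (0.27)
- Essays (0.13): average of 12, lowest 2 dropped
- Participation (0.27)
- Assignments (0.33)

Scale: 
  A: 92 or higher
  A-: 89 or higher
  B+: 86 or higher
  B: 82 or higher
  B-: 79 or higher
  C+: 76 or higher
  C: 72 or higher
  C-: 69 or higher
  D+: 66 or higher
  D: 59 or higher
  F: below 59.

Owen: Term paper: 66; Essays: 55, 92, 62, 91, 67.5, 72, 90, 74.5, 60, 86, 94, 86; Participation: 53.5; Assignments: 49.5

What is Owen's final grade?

Essays: drop 55, 60 → average of remaining 10 = 815/10 = 81.5
Weighted total:
  Term paper 66 × 0.27 = 17.82
  Essays 81.5 × 0.13 = 10.595
  Participation 53.5 × 0.27 = 14.445
  Assignments 49.5 × 0.33 = 16.335
Sum = 59.195
59.195 is ≥ 59 and < 66 → D

D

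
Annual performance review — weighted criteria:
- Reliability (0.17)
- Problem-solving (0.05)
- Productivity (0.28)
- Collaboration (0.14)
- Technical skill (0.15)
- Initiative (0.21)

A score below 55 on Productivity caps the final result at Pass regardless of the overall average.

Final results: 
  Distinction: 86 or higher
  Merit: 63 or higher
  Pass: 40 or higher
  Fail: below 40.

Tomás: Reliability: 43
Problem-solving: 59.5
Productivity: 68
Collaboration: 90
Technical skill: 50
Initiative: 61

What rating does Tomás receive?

Pass

Productivity score 68 ≥ 55: minimum met.
Weighted total:
  Reliability 43 × 0.17 = 7.31
  Problem-solving 59.5 × 0.05 = 2.975
  Productivity 68 × 0.28 = 19.04
  Collaboration 90 × 0.14 = 12.6
  Technical skill 50 × 0.15 = 7.5
  Initiative 61 × 0.21 = 12.81
Sum = 62.235
62.235 is ≥ 40 and < 63 → Pass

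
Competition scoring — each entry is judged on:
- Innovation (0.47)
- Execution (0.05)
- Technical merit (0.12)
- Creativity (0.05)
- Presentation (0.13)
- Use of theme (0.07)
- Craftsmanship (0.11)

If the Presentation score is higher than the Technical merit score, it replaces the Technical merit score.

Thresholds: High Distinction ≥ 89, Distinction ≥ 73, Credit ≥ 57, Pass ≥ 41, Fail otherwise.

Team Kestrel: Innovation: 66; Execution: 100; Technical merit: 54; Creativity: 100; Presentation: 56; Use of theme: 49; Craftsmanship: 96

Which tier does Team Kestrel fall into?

Presentation (56) > Technical merit (54), so Technical merit counts as 56.
Weighted total:
  Innovation 66 × 0.47 = 31.02
  Execution 100 × 0.05 = 5
  Technical merit 56 × 0.12 = 6.72
  Creativity 100 × 0.05 = 5
  Presentation 56 × 0.13 = 7.28
  Use of theme 49 × 0.07 = 3.43
  Craftsmanship 96 × 0.11 = 10.56
Sum = 69.01
69.01 is ≥ 57 and < 73 → Credit

Credit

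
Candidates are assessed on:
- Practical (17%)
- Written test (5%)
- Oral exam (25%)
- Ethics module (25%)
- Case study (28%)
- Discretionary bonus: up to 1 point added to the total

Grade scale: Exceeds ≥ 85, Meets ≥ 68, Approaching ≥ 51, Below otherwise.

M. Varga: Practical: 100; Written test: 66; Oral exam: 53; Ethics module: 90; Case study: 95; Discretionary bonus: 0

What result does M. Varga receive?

Weighted total:
  Practical 100 × 0.17 = 17
  Written test 66 × 0.05 = 3.3
  Oral exam 53 × 0.25 = 13.25
  Ethics module 90 × 0.25 = 22.5
  Case study 95 × 0.28 = 26.6
Sum = 82.65
Discretionary bonus: 82.65 + 0 = 82.65
82.65 is ≥ 68 and < 85 → Meets

Meets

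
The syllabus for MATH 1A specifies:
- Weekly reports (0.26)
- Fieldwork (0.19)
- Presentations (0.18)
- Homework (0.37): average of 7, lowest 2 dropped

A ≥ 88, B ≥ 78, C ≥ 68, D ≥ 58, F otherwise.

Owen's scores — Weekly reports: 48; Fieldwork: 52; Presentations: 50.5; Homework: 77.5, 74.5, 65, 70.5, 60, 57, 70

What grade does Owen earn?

Homework: drop 57, 60 → average of remaining 5 = 357.5/5 = 71.5
Weighted total:
  Weekly reports 48 × 0.26 = 12.48
  Fieldwork 52 × 0.19 = 9.88
  Presentations 50.5 × 0.18 = 9.09
  Homework 71.5 × 0.37 = 26.455
Sum = 57.905
57.905 < 58 → F

F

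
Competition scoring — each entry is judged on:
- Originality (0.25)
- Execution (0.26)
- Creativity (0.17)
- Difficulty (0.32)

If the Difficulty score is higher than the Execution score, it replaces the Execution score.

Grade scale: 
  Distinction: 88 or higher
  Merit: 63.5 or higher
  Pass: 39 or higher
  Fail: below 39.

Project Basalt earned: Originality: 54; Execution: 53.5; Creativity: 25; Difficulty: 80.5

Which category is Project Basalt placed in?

Difficulty (80.5) > Execution (53.5), so Execution counts as 80.5.
Weighted total:
  Originality 54 × 0.25 = 13.5
  Execution 80.5 × 0.26 = 20.93
  Creativity 25 × 0.17 = 4.25
  Difficulty 80.5 × 0.32 = 25.76
Sum = 64.44
64.44 is ≥ 63.5 and < 88 → Merit

Merit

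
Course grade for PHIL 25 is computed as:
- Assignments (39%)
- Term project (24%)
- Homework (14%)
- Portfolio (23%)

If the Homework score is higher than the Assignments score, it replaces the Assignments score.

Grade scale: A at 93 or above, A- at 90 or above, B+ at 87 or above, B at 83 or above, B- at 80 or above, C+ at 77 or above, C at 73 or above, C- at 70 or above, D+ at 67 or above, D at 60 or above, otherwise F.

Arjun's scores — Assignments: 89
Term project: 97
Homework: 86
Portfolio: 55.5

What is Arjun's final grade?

B-

Homework (86) ≤ Assignments (89), so Assignments stays at 89.
Weighted total:
  Assignments 89 × 0.39 = 34.71
  Term project 97 × 0.24 = 23.28
  Homework 86 × 0.14 = 12.04
  Portfolio 55.5 × 0.23 = 12.765
Sum = 82.795
82.795 is ≥ 80 and < 83 → B-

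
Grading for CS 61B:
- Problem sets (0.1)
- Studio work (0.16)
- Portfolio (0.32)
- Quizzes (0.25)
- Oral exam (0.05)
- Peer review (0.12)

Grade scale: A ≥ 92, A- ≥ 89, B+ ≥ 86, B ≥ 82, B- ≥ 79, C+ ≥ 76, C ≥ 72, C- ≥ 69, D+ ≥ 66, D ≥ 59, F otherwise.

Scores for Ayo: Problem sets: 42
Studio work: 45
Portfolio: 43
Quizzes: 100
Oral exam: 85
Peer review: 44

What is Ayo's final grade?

Weighted total:
  Problem sets 42 × 0.1 = 4.2
  Studio work 45 × 0.16 = 7.2
  Portfolio 43 × 0.32 = 13.76
  Quizzes 100 × 0.25 = 25
  Oral exam 85 × 0.05 = 4.25
  Peer review 44 × 0.12 = 5.28
Sum = 59.69
59.69 is ≥ 59 and < 66 → D

D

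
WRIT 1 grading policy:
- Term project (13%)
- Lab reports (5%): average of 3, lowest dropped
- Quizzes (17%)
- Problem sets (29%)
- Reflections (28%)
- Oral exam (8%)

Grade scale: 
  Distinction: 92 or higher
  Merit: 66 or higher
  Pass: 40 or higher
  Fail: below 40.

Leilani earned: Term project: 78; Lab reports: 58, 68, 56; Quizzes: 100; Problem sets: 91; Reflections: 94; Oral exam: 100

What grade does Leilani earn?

Lab reports: drop 56 → average of remaining 2 = 126/2 = 63
Weighted total:
  Term project 78 × 0.13 = 10.14
  Lab reports 63 × 0.05 = 3.15
  Quizzes 100 × 0.17 = 17
  Problem sets 91 × 0.29 = 26.39
  Reflections 94 × 0.28 = 26.32
  Oral exam 100 × 0.08 = 8
Sum = 91
91 is ≥ 66 and < 92 → Merit

Merit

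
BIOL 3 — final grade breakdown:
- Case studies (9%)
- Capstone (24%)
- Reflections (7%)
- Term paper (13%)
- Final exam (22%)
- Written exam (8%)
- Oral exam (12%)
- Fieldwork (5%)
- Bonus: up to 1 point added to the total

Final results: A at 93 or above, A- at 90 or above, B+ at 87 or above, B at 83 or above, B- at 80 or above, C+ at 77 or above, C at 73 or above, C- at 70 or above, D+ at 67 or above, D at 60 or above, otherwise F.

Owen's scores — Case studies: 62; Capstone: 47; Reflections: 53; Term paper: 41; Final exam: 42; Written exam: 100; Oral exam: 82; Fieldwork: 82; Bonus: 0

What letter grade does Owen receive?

F

Weighted total:
  Case studies 62 × 0.09 = 5.58
  Capstone 47 × 0.24 = 11.28
  Reflections 53 × 0.07 = 3.71
  Term paper 41 × 0.13 = 5.33
  Final exam 42 × 0.22 = 9.24
  Written exam 100 × 0.08 = 8
  Oral exam 82 × 0.12 = 9.84
  Fieldwork 82 × 0.05 = 4.1
Sum = 57.08
Bonus: 57.08 + 0 = 57.08
57.08 < 60 → F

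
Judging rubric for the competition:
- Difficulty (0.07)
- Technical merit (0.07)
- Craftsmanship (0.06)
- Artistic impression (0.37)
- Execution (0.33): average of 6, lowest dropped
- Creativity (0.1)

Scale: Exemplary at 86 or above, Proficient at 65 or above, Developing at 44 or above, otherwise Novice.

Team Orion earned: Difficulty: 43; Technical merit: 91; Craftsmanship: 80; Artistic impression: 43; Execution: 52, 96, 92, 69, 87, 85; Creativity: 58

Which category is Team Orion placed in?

Developing

Execution: drop 52 → average of remaining 5 = 429/5 = 85.8
Weighted total:
  Difficulty 43 × 0.07 = 3.01
  Technical merit 91 × 0.07 = 6.37
  Craftsmanship 80 × 0.06 = 4.8
  Artistic impression 43 × 0.37 = 15.91
  Execution 85.8 × 0.33 = 28.314
  Creativity 58 × 0.1 = 5.8
Sum = 64.204
64.204 is ≥ 44 and < 65 → Developing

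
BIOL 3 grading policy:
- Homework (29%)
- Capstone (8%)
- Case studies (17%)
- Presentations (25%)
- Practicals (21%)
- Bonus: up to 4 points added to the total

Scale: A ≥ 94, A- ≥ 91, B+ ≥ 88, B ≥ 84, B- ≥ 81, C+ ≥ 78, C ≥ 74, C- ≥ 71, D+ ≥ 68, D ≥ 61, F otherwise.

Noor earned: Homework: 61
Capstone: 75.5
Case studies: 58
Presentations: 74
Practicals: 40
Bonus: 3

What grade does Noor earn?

Weighted total:
  Homework 61 × 0.29 = 17.69
  Capstone 75.5 × 0.08 = 6.04
  Case studies 58 × 0.17 = 9.86
  Presentations 74 × 0.25 = 18.5
  Practicals 40 × 0.21 = 8.4
Sum = 60.49
Bonus: 60.49 + 3 = 63.49
63.49 is ≥ 61 and < 68 → D

D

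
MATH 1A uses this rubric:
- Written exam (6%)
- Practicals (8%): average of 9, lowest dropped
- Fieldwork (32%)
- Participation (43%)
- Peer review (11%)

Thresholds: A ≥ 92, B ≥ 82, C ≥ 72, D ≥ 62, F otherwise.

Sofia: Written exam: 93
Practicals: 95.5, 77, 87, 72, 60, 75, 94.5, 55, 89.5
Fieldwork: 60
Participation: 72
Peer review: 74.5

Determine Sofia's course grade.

D

Practicals: drop 55 → average of remaining 8 = 650.5/8 = 81.3125
Weighted total:
  Written exam 93 × 0.06 = 5.58
  Practicals 81.3125 × 0.08 = 6.505
  Fieldwork 60 × 0.32 = 19.2
  Participation 72 × 0.43 = 30.96
  Peer review 74.5 × 0.11 = 8.195
Sum = 70.44
70.44 is ≥ 62 and < 72 → D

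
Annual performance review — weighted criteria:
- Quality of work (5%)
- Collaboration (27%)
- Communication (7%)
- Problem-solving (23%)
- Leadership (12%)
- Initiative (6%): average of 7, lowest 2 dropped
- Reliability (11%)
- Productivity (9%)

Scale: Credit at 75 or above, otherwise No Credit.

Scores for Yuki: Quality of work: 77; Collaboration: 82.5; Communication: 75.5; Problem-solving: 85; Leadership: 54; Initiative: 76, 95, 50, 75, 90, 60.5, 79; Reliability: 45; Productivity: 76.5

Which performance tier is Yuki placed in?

No Credit

Initiative: drop 50, 60.5 → average of remaining 5 = 415/5 = 83
Weighted total:
  Quality of work 77 × 0.05 = 3.85
  Collaboration 82.5 × 0.27 = 22.275
  Communication 75.5 × 0.07 = 5.285
  Problem-solving 85 × 0.23 = 19.55
  Leadership 54 × 0.12 = 6.48
  Initiative 83 × 0.06 = 4.98
  Reliability 45 × 0.11 = 4.95
  Productivity 76.5 × 0.09 = 6.885
Sum = 74.255
74.255 < 75 → No Credit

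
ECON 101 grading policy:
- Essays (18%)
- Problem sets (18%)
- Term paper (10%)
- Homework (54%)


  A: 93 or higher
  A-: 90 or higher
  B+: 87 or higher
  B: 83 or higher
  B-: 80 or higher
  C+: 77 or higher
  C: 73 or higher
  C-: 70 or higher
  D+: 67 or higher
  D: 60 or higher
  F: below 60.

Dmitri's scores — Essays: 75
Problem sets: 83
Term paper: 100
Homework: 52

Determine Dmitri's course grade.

Weighted total:
  Essays 75 × 0.18 = 13.5
  Problem sets 83 × 0.18 = 14.94
  Term paper 100 × 0.1 = 10
  Homework 52 × 0.54 = 28.08
Sum = 66.52
66.52 is ≥ 60 and < 67 → D

D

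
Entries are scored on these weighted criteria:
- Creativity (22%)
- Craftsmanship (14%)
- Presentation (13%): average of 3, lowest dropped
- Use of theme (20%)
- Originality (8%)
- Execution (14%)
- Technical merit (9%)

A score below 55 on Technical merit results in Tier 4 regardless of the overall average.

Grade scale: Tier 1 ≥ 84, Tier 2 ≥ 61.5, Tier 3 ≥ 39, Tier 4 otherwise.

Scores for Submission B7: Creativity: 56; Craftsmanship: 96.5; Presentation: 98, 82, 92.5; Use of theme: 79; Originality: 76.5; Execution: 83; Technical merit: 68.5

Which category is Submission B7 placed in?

Presentation: drop 82 → average of remaining 2 = 190.5/2 = 95.25
Technical merit score 68.5 ≥ 55: minimum met.
Weighted total:
  Creativity 56 × 0.22 = 12.32
  Craftsmanship 96.5 × 0.14 = 13.51
  Presentation 95.25 × 0.13 = 12.3825
  Use of theme 79 × 0.2 = 15.8
  Originality 76.5 × 0.08 = 6.12
  Execution 83 × 0.14 = 11.62
  Technical merit 68.5 × 0.09 = 6.165
Sum = 77.9175
77.9175 is ≥ 61.5 and < 84 → Tier 2

Tier 2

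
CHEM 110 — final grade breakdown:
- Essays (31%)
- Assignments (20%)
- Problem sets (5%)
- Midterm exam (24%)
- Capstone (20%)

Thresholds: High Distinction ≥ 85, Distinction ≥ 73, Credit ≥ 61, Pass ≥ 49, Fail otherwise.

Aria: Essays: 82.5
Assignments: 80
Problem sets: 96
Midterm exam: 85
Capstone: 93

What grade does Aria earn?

High Distinction

Weighted total:
  Essays 82.5 × 0.31 = 25.575
  Assignments 80 × 0.2 = 16
  Problem sets 96 × 0.05 = 4.8
  Midterm exam 85 × 0.24 = 20.4
  Capstone 93 × 0.2 = 18.6
Sum = 85.375
85.375 ≥ 85 → High Distinction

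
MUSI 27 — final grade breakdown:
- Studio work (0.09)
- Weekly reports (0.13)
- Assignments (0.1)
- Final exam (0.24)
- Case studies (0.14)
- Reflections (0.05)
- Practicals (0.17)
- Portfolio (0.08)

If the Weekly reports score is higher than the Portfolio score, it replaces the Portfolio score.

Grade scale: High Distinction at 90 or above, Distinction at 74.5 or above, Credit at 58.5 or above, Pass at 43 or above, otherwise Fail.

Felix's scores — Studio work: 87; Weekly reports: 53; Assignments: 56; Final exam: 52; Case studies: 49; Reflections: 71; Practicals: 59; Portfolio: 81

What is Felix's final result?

Credit

Weekly reports (53) ≤ Portfolio (81), so Portfolio stays at 81.
Weighted total:
  Studio work 87 × 0.09 = 7.83
  Weekly reports 53 × 0.13 = 6.89
  Assignments 56 × 0.1 = 5.6
  Final exam 52 × 0.24 = 12.48
  Case studies 49 × 0.14 = 6.86
  Reflections 71 × 0.05 = 3.55
  Practicals 59 × 0.17 = 10.03
  Portfolio 81 × 0.08 = 6.48
Sum = 59.72
59.72 is ≥ 58.5 and < 74.5 → Credit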